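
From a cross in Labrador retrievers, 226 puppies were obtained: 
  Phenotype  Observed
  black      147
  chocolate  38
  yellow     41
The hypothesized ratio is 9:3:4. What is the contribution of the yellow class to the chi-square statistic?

Expected counts for N = 226 under a 9:3:4 ratio (total parts = 16):
  black: 226 × 9/16 = 127.125
  chocolate: 226 × 3/16 = 42.375
  yellow: 226 × 4/16 = 56.5
Contribution of yellow: (41 − 56.5)² / 56.5 = 4.2522

4.252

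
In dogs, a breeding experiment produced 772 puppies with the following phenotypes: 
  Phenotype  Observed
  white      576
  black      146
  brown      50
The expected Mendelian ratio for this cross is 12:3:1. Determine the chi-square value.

0.090

The 12:3:1 ratio has 16 parts, so with N = 772 the expected counts are:
  white: 772 × 12/16 = 579
  black: 772 × 3/16 = 144.75
  brown: 772 × 1/16 = 48.25
χ² = Σ (O − E)² / E
  white: (576 − 579)² / 579 = 0.0155
  black: (146 − 144.75)² / 144.75 = 0.0108
  brown: (50 − 48.25)² / 48.25 = 0.0635
χ² = 0.0155 + 0.0108 + 0.0635 = 0.0898 ≈ 0.090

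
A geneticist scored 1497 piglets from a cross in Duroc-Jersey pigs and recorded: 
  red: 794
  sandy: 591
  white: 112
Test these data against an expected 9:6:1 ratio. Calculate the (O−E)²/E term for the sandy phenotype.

1.563

Expected counts for N = 1497 under a 9:6:1 ratio (total parts = 16):
  red: 1497 × 9/16 = 842.0625
  sandy: 1497 × 6/16 = 561.375
  white: 1497 × 1/16 = 93.5625
Contribution of sandy: (591 − 561.375)² / 561.375 = 1.5634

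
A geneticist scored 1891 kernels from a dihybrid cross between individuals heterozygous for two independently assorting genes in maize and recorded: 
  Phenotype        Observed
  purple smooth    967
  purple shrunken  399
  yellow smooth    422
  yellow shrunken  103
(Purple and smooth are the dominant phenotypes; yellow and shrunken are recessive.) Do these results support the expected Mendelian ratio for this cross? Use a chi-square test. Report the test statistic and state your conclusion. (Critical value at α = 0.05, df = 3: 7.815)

A dihybrid F₂ with independent assortment and complete dominance at both loci gives a 9:3:3:1 phenotypic ratio.
The 9:3:3:1 ratio has 16 parts, so with N = 1891 the expected counts are:
  purple smooth: 1891 × 9/16 = 1063.6875
  purple shrunken: 1891 × 3/16 = 354.5625
  yellow smooth: 1891 × 3/16 = 354.5625
  yellow shrunken: 1891 × 1/16 = 118.1875
χ² = Σ (O − E)² / E
  purple smooth: (967 − 1063.6875)² / 1063.6875 = 8.7887
  purple shrunken: (399 − 354.5625)² / 354.5625 = 5.5694
  yellow smooth: (422 − 354.5625)² / 354.5625 = 12.8266
  yellow shrunken: (103 − 118.1875)² / 118.1875 = 1.9516
χ² = 8.7887 + 5.5694 + 12.8266 + 1.9516 = 29.1363 ≈ 29.136
Degrees of freedom = 4 − 1 = 3; critical value at α = 0.05 is 7.815.
Since 29.136 > 7.815, we reject the null hypothesis — the data do not fit the 9:3:3:1 ratio.

29.136; not consistent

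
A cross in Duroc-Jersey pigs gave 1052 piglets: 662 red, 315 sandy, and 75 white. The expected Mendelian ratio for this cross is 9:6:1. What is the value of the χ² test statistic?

25.662

The 9:6:1 ratio has 16 parts, so with N = 1052 the expected counts are:
  red: 1052 × 9/16 = 591.75
  sandy: 1052 × 6/16 = 394.5
  white: 1052 × 1/16 = 65.75
χ² = Σ (O − E)² / E
  red: (662 − 591.75)² / 591.75 = 8.3398
  sandy: (315 − 394.5)² / 394.5 = 16.0209
  white: (75 − 65.75)² / 65.75 = 1.3013
χ² = 8.3398 + 16.0209 + 1.3013 = 25.662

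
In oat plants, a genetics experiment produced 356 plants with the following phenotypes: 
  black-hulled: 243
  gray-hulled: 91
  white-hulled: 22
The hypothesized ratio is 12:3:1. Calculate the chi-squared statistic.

Expected counts for N = 356 under a 12:3:1 ratio (total parts = 16):
  black-hulled: 356 × 12/16 = 267
  gray-hulled: 356 × 3/16 = 66.75
  white-hulled: 356 × 1/16 = 22.25
χ² = Σ (O − E)² / E
  black-hulled: (243 − 267)² / 267 = 2.1573
  gray-hulled: (91 − 66.75)² / 66.75 = 8.8099
  white-hulled: (22 − 22.25)² / 22.25 = 0.0028
χ² = 2.1573 + 8.8099 + 0.0028 = 10.970

10.970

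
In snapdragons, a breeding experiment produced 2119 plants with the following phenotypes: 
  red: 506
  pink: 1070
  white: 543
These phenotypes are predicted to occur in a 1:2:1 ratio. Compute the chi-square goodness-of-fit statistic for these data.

Expected counts for N = 2119 under a 1:2:1 ratio (total parts = 4):
  red: 2119 × 1/4 = 529.75
  pink: 2119 × 2/4 = 1059.5
  white: 2119 × 1/4 = 529.75
χ² = Σ (O − E)² / E
  red: (506 − 529.75)² / 529.75 = 1.0648
  pink: (1070 − 1059.5)² / 1059.5 = 0.1041
  white: (543 − 529.75)² / 529.75 = 0.3314
χ² = 1.0648 + 0.1041 + 0.3314 = 1.5003 ≈ 1.500

1.500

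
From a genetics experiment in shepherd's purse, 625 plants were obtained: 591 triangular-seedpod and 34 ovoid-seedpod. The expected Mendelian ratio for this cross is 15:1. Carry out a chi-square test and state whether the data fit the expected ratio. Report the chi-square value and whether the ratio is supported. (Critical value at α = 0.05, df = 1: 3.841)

Total ratio parts = 16. Expected numbers out of 625:
  triangular-seedpod: 625 × 15/16 = 585.9375
  ovoid-seedpod: 625 × 1/16 = 39.0625
χ² = Σ (O − E)² / E
  triangular-seedpod: (591 − 585.9375)² / 585.9375 = 0.0437
  ovoid-seedpod: (34 − 39.0625)² / 39.0625 = 0.6561
χ² = 0.0437 + 0.6561 = 0.6998 ≈ 0.700
Degrees of freedom = 2 − 1 = 1; critical value at α = 0.05 is 3.841.
Since 0.700 < 3.841, we fail to reject the null hypothesis — the data are consistent with the 15:1 ratio.

0.700; consistent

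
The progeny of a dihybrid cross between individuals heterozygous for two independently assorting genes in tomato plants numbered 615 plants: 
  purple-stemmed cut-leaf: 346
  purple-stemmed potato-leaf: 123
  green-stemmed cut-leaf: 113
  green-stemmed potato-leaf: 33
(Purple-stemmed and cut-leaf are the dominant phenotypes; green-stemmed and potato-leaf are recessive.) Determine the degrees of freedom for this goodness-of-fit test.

A dihybrid F₂ with independent assortment and complete dominance at both loci gives a 9:3:3:1 phenotypic ratio.
A goodness-of-fit test with 4 phenotype classes has df = 4 − 1 = 3.

3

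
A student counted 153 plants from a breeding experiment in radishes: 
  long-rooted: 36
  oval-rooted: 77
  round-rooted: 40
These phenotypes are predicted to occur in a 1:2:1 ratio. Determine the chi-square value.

0.216

The 1:2:1 ratio has 4 parts, so with N = 153 the expected counts are:
  long-rooted: 153 × 1/4 = 38.25
  oval-rooted: 153 × 2/4 = 76.5
  round-rooted: 153 × 1/4 = 38.25
χ² = Σ (O − E)² / E
  long-rooted: (36 − 38.25)² / 38.25 = 0.1324
  oval-rooted: (77 − 76.5)² / 76.5 = 0.0033
  round-rooted: (40 − 38.25)² / 38.25 = 0.0801
χ² = 0.1324 + 0.0033 + 0.0801 = 0.2158 ≈ 0.216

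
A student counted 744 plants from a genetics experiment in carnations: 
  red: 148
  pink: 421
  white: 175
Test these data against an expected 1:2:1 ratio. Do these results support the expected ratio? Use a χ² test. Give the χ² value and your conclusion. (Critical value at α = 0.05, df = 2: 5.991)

14.868; not consistent

The 1:2:1 ratio has 4 parts, so with N = 744 the expected counts are:
  red: 744 × 1/4 = 186
  pink: 744 × 2/4 = 372
  white: 744 × 1/4 = 186
χ² = Σ (O − E)² / E
  red: (148 − 186)² / 186 = 7.7634
  pink: (421 − 372)² / 372 = 6.4543
  white: (175 − 186)² / 186 = 0.6505
χ² = 7.7634 + 6.4543 + 0.6505 = 14.8682 ≈ 14.868
Degrees of freedom = 3 − 1 = 2; critical value at α = 0.05 is 5.991.
Since 14.868 > 5.991, we reject the null hypothesis — the data do not fit the 1:2:1 ratio.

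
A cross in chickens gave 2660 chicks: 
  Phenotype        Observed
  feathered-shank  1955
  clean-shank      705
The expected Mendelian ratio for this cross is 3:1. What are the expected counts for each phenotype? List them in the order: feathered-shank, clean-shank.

1995, 665

The 3:1 ratio has 4 parts, so with N = 2660 the expected counts are:
  feathered-shank: 2660 × 3/4 = 1995
  clean-shank: 2660 × 1/4 = 665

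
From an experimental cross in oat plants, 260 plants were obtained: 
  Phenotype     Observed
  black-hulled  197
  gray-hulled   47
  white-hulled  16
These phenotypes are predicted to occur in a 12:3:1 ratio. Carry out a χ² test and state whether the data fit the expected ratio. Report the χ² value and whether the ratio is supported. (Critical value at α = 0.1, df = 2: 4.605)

0.087; consistent

Expected counts for N = 260 under a 12:3:1 ratio (total parts = 16):
  black-hulled: 260 × 12/16 = 195
  gray-hulled: 260 × 3/16 = 48.75
  white-hulled: 260 × 1/16 = 16.25
χ² = Σ (O − E)² / E
  black-hulled: (197 − 195)² / 195 = 0.0205
  gray-hulled: (47 − 48.75)² / 48.75 = 0.0628
  white-hulled: (16 − 16.25)² / 16.25 = 0.0038
χ² = 0.0205 + 0.0628 + 0.0038 = 0.0871 ≈ 0.087
Degrees of freedom = 3 − 1 = 2; critical value at α = 0.1 is 4.605.
Since 0.087 < 4.605, we fail to reject the null hypothesis — the data are consistent with the 12:3:1 ratio.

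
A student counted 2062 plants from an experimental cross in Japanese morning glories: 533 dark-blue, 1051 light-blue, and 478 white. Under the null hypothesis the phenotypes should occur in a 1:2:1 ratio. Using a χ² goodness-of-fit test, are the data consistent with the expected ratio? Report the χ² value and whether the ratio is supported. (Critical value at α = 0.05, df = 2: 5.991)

Expected counts for N = 2062 under a 1:2:1 ratio (total parts = 4):
  dark-blue: 2062 × 1/4 = 515.5
  light-blue: 2062 × 2/4 = 1031
  white: 2062 × 1/4 = 515.5
χ² = Σ (O − E)² / E
  dark-blue: (533 − 515.5)² / 515.5 = 0.5941
  light-blue: (1051 − 1031)² / 1031 = 0.3880
  white: (478 − 515.5)² / 515.5 = 2.7279
χ² = 0.5941 + 0.3880 + 2.7279 = 3.710
Degrees of freedom = 3 − 1 = 2; critical value at α = 0.05 is 5.991.
Since 3.710 < 5.991, we fail to reject the null hypothesis — the data are consistent with the 1:2:1 ratio.

3.710; consistent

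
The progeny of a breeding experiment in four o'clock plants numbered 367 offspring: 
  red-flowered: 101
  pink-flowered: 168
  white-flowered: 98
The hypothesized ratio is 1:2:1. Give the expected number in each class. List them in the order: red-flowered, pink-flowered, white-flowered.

Under the 1:2:1 hypothesis (Σ ratio = 4, N = 367):
  red-flowered: 367 × 1/4 = 91.75
  pink-flowered: 367 × 2/4 = 183.5
  white-flowered: 367 × 1/4 = 91.75

91.75, 183.5, 91.75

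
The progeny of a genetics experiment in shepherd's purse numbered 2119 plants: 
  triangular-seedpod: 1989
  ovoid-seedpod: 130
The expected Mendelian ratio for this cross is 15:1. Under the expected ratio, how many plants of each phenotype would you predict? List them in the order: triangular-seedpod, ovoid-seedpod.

Total ratio parts = 16. Expected numbers out of 2119:
  triangular-seedpod: 2119 × 15/16 = 1986.5625
  ovoid-seedpod: 2119 × 1/16 = 132.4375

1986.5625, 132.4375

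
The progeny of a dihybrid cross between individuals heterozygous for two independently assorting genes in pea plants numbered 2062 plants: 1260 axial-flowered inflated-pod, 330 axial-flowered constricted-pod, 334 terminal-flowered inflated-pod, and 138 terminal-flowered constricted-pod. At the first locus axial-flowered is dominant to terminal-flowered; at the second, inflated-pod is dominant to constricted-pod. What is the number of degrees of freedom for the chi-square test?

3

A dihybrid F₂ with independent assortment and complete dominance at both loci gives a 9:3:3:1 phenotypic ratio.
A goodness-of-fit test with 4 phenotype classes has df = 4 − 1 = 3.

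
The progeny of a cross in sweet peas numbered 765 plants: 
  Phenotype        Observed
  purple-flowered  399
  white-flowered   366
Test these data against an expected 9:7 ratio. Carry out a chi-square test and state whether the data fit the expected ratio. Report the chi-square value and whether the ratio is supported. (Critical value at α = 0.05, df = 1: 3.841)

5.208; not consistent

Expected counts for N = 765 under a 9:7 ratio (total parts = 16):
  purple-flowered: 765 × 9/16 = 430.3125
  white-flowered: 765 × 7/16 = 334.6875
χ² = Σ (O − E)² / E
  purple-flowered: (399 − 430.3125)² / 430.3125 = 2.2785
  white-flowered: (366 − 334.6875)² / 334.6875 = 2.9295
χ² = 2.2785 + 2.9295 = 5.208
Degrees of freedom = 2 − 1 = 1; critical value at α = 0.05 is 3.841.
Since 5.208 > 3.841, we reject the null hypothesis — the data do not fit the 9:7 ratio.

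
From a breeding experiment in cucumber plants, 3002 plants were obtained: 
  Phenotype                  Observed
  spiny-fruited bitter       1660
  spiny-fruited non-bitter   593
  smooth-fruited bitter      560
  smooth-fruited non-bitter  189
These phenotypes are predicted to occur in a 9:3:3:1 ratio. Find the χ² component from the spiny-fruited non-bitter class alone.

1.612

Total ratio parts = 16. Expected numbers out of 3002:
  spiny-fruited bitter: 3002 × 9/16 = 1688.625
  spiny-fruited non-bitter: 3002 × 3/16 = 562.875
  smooth-fruited bitter: 3002 × 3/16 = 562.875
  smooth-fruited non-bitter: 3002 × 1/16 = 187.625
Contribution of spiny-fruited non-bitter: (593 − 562.875)² / 562.875 = 1.6123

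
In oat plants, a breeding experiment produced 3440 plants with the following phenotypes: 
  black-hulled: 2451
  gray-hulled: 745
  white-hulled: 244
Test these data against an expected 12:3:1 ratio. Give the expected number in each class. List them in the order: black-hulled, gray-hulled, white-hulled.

The 12:3:1 ratio has 16 parts, so with N = 3440 the expected counts are:
  black-hulled: 3440 × 12/16 = 2580
  gray-hulled: 3440 × 3/16 = 645
  white-hulled: 3440 × 1/16 = 215

2580, 645, 215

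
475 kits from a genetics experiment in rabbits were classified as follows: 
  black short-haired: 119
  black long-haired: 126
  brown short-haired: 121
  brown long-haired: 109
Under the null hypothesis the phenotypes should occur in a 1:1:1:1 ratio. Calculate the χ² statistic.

The 1:1:1:1 ratio has 4 parts, so with N = 475 the expected counts are:
  black short-haired: 475 × 1/4 = 118.75
  black long-haired: 475 × 1/4 = 118.75
  brown short-haired: 475 × 1/4 = 118.75
  brown long-haired: 475 × 1/4 = 118.75
χ² = Σ (O − E)² / E
  black short-haired: (119 − 118.75)² / 118.75 = 0.0005
  black long-haired: (126 − 118.75)² / 118.75 = 0.4426
  brown short-haired: (121 − 118.75)² / 118.75 = 0.0426
  brown long-haired: (109 − 118.75)² / 118.75 = 0.8005
χ² = 0.0005 + 0.4426 + 0.0426 + 0.8005 = 1.2862 ≈ 1.286

1.286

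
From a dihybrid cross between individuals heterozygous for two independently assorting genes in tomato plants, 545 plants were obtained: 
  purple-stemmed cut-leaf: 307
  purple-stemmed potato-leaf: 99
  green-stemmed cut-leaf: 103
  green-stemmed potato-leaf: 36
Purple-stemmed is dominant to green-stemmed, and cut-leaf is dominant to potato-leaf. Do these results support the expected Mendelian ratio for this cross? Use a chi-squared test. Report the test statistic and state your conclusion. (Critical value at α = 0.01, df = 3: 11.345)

0.217; consistent

A dihybrid F₂ with independent assortment and complete dominance at both loci gives a 9:3:3:1 phenotypic ratio.
The 9:3:3:1 ratio has 16 parts, so with N = 545 the expected counts are:
  purple-stemmed cut-leaf: 545 × 9/16 = 306.5625
  purple-stemmed potato-leaf: 545 × 3/16 = 102.1875
  green-stemmed cut-leaf: 545 × 3/16 = 102.1875
  green-stemmed potato-leaf: 545 × 1/16 = 34.0625
χ² = Σ (O − E)² / E
  purple-stemmed cut-leaf: (307 − 306.5625)² / 306.5625 = 0.0006
  purple-stemmed potato-leaf: (99 − 102.1875)² / 102.1875 = 0.0994
  green-stemmed cut-leaf: (103 − 102.1875)² / 102.1875 = 0.0065
  green-stemmed potato-leaf: (36 − 34.0625)² / 34.0625 = 0.1102
χ² = 0.0006 + 0.0994 + 0.0065 + 0.1102 = 0.2167 ≈ 0.217
Degrees of freedom = 4 − 1 = 3; critical value at α = 0.01 is 11.345.
Since 0.217 < 11.345, we fail to reject the null hypothesis — the data are consistent with the 9:3:3:1 ratio.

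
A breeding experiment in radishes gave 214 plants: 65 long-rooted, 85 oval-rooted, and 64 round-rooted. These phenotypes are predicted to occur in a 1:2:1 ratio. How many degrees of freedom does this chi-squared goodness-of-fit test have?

A goodness-of-fit test with 3 phenotype classes has df = 3 − 1 = 2.

2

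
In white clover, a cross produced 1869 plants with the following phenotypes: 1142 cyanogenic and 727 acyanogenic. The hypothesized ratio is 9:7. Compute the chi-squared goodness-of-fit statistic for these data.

Expected counts for N = 1869 under a 9:7 ratio (total parts = 16):
  cyanogenic: 1869 × 9/16 = 1051.3125
  acyanogenic: 1869 × 7/16 = 817.6875
χ² = Σ (O − E)² / E
  cyanogenic: (1142 − 1051.3125)² / 1051.3125 = 7.8228
  acyanogenic: (727 − 817.6875)² / 817.6875 = 10.0579
χ² = 7.8228 + 10.0579 = 17.8807 ≈ 17.881

17.881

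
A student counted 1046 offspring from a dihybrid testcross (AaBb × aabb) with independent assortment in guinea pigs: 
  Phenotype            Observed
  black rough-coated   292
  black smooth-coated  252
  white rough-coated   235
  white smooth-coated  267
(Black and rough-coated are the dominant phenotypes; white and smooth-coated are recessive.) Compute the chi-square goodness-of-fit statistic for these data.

6.704

A dihybrid testcross with independent assortment gives a 1:1:1:1 ratio.
Total ratio parts = 4. Expected numbers out of 1046:
  black rough-coated: 1046 × 1/4 = 261.5
  black smooth-coated: 1046 × 1/4 = 261.5
  white rough-coated: 1046 × 1/4 = 261.5
  white smooth-coated: 1046 × 1/4 = 261.5
χ² = Σ (O − E)² / E
  black rough-coated: (292 − 261.5)² / 261.5 = 3.5574
  black smooth-coated: (252 − 261.5)² / 261.5 = 0.3451
  white rough-coated: (235 − 261.5)² / 261.5 = 2.6855
  white smooth-coated: (267 − 261.5)² / 261.5 = 0.1157
χ² = 3.5574 + 0.3451 + 2.6855 + 0.1157 = 6.7037 ≈ 6.704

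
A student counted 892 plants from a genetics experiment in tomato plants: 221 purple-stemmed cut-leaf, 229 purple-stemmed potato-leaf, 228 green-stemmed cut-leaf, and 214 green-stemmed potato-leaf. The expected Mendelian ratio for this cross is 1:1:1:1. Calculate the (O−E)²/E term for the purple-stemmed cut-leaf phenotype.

The 1:1:1:1 ratio has 4 parts, so with N = 892 the expected counts are:
  purple-stemmed cut-leaf: 892 × 1/4 = 223
  purple-stemmed potato-leaf: 892 × 1/4 = 223
  green-stemmed cut-leaf: 892 × 1/4 = 223
  green-stemmed potato-leaf: 892 × 1/4 = 223
Contribution of purple-stemmed cut-leaf: (221 − 223)² / 223 = 0.0179

0.018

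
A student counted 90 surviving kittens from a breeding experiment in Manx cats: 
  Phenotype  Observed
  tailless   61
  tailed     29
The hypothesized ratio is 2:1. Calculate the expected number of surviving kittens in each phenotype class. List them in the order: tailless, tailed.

Expected counts for N = 90 under a 2:1 ratio (total parts = 3):
  tailless: 90 × 2/3 = 60
  tailed: 90 × 1/3 = 30

60, 30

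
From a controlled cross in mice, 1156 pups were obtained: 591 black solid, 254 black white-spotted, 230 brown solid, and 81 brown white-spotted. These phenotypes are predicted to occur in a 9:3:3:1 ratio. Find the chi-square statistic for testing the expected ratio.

13.670

Expected counts for N = 1156 under a 9:3:3:1 ratio (total parts = 16):
  black solid: 1156 × 9/16 = 650.25
  black white-spotted: 1156 × 3/16 = 216.75
  brown solid: 1156 × 3/16 = 216.75
  brown white-spotted: 1156 × 1/16 = 72.25
χ² = Σ (O − E)² / E
  black solid: (591 − 650.25)² / 650.25 = 5.3988
  black white-spotted: (254 − 216.75)² / 216.75 = 6.4017
  brown solid: (230 − 216.75)² / 216.75 = 0.8100
  brown white-spotted: (81 − 72.25)² / 72.25 = 1.0597
χ² = 5.3988 + 6.4017 + 0.8100 + 1.0597 = 13.6702 ≈ 13.670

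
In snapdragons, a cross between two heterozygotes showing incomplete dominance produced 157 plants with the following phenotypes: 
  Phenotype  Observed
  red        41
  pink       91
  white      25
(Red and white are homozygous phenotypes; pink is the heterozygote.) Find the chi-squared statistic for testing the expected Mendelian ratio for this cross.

With incomplete dominance, a heterozygote × heterozygote cross gives a 1:2:1 phenotypic ratio.
Expected counts for N = 157 under a 1:2:1 ratio (total parts = 4):
  red: 157 × 1/4 = 39.25
  pink: 157 × 2/4 = 78.5
  white: 157 × 1/4 = 39.25
χ² = Σ (O − E)² / E
  red: (41 − 39.25)² / 39.25 = 0.0780
  pink: (91 − 78.5)² / 78.5 = 1.9904
  white: (25 − 39.25)² / 39.25 = 5.1736
χ² = 0.0780 + 1.9904 + 5.1736 = 7.242

7.242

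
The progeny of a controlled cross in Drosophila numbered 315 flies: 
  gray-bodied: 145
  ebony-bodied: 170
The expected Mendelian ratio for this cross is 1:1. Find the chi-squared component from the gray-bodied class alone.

0.992

Under the 1:1 hypothesis (Σ ratio = 2, N = 315):
  gray-bodied: 315 × 1/2 = 157.5
  ebony-bodied: 315 × 1/2 = 157.5
Contribution of gray-bodied: (145 − 157.5)² / 157.5 = 0.9921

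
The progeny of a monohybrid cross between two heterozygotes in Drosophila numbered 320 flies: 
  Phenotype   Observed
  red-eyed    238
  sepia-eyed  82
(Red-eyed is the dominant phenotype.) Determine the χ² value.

0.067

For a monohybrid cross between heterozygotes with complete dominance, the expected phenotypic ratio is 3:1.
The 3:1 ratio has 4 parts, so with N = 320 the expected counts are:
  red-eyed: 320 × 3/4 = 240
  sepia-eyed: 320 × 1/4 = 80
χ² = Σ (O − E)² / E
  red-eyed: (238 − 240)² / 240 = 0.0167
  sepia-eyed: (82 − 80)² / 80 = 0.0500
χ² = 0.0167 + 0.0500 = 0.0667 ≈ 0.067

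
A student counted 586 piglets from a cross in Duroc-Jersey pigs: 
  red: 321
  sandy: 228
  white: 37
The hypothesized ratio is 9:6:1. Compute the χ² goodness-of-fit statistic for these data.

Under the 9:6:1 hypothesis (Σ ratio = 16, N = 586):
  red: 586 × 9/16 = 329.625
  sandy: 586 × 6/16 = 219.75
  white: 586 × 1/16 = 36.625
χ² = Σ (O − E)² / E
  red: (321 − 329.625)² / 329.625 = 0.2257
  sandy: (228 − 219.75)² / 219.75 = 0.3097
  white: (37 − 36.625)² / 36.625 = 0.0038
χ² = 0.2257 + 0.3097 + 0.0038 = 0.5392 ≈ 0.539

0.539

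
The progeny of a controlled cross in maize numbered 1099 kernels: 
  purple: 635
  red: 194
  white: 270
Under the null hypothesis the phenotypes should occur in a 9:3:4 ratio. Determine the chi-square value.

Under the 9:3:4 hypothesis (Σ ratio = 16, N = 1099):
  purple: 1099 × 9/16 = 618.1875
  red: 1099 × 3/16 = 206.0625
  white: 1099 × 4/16 = 274.75
χ² = Σ (O − E)² / E
  purple: (635 − 618.1875)² / 618.1875 = 0.4572
  red: (194 − 206.0625)² / 206.0625 = 0.7061
  white: (270 − 274.75)² / 274.75 = 0.0821
χ² = 0.4572 + 0.7061 + 0.0821 = 1.2454 ≈ 1.245

1.245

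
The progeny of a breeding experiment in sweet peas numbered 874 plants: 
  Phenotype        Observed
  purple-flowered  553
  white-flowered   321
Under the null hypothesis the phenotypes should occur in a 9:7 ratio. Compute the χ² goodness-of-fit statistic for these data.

The 9:7 ratio has 16 parts, so with N = 874 the expected counts are:
  purple-flowered: 874 × 9/16 = 491.625
  white-flowered: 874 × 7/16 = 382.375
χ² = Σ (O − E)² / E
  purple-flowered: (553 − 491.625)² / 491.625 = 7.6621
  white-flowered: (321 − 382.375)² / 382.375 = 9.8513
χ² = 7.6621 + 9.8513 = 17.5134 ≈ 17.513

17.513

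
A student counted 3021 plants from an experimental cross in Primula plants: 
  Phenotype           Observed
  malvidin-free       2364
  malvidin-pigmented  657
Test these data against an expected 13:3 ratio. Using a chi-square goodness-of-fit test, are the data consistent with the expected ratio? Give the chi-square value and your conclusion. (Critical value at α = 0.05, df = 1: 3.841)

17.821; not consistent

Expected counts for N = 3021 under a 13:3 ratio (total parts = 16):
  malvidin-free: 3021 × 13/16 = 2454.5625
  malvidin-pigmented: 3021 × 3/16 = 566.4375
χ² = Σ (O − E)² / E
  malvidin-free: (2364 − 2454.5625)² / 2454.5625 = 3.3414
  malvidin-pigmented: (657 − 566.4375)² / 566.4375 = 14.4792
χ² = 3.3414 + 14.4792 = 17.8206 ≈ 17.821
Degrees of freedom = 2 − 1 = 1; critical value at α = 0.05 is 3.841.
Since 17.821 > 3.841, we reject the null hypothesis — the data do not fit the 13:3 ratio.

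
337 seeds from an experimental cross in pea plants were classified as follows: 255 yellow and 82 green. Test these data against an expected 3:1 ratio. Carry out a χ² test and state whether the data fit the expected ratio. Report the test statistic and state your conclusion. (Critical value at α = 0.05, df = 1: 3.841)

Total ratio parts = 4. Expected numbers out of 337:
  yellow: 337 × 3/4 = 252.75
  green: 337 × 1/4 = 84.25
χ² = Σ (O − E)² / E
  yellow: (255 − 252.75)² / 252.75 = 0.0200
  green: (82 − 84.25)² / 84.25 = 0.0601
χ² = 0.0200 + 0.0601 = 0.0801 ≈ 0.080
Degrees of freedom = 2 − 1 = 1; critical value at α = 0.05 is 3.841.
Since 0.080 < 3.841, we fail to reject the null hypothesis — the data are consistent with the 3:1 ratio.

0.080; consistent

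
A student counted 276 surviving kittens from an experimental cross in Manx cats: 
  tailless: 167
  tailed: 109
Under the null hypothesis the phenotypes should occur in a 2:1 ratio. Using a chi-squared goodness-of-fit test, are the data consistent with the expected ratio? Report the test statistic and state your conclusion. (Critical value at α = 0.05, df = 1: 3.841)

4.712; not consistent

Expected counts for N = 276 under a 2:1 ratio (total parts = 3):
  tailless: 276 × 2/3 = 184
  tailed: 276 × 1/3 = 92
χ² = Σ (O − E)² / E
  tailless: (167 − 184)² / 184 = 1.5707
  tailed: (109 − 92)² / 92 = 3.1413
χ² = 1.5707 + 3.1413 = 4.712
Degrees of freedom = 2 − 1 = 1; critical value at α = 0.05 is 3.841.
Since 4.712 > 3.841, we reject the null hypothesis — the data do not fit the 2:1 ratio.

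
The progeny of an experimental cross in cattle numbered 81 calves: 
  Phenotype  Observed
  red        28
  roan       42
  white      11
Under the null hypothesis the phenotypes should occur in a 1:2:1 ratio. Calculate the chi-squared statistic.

Total ratio parts = 4. Expected numbers out of 81:
  red: 81 × 1/4 = 20.25
  roan: 81 × 2/4 = 40.5
  white: 81 × 1/4 = 20.25
χ² = Σ (O − E)² / E
  red: (28 − 20.25)² / 20.25 = 2.9660
  roan: (42 − 40.5)² / 40.5 = 0.0556
  white: (11 − 20.25)² / 20.25 = 4.2253
χ² = 2.9660 + 0.0556 + 4.2253 = 7.2469 ≈ 7.247

7.247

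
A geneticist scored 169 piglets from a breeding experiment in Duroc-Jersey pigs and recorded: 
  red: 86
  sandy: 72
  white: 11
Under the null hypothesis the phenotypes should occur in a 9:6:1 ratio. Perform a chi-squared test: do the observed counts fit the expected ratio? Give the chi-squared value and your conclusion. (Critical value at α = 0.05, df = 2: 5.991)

The 9:6:1 ratio has 16 parts, so with N = 169 the expected counts are:
  red: 169 × 9/16 = 95.0625
  sandy: 169 × 6/16 = 63.375
  white: 169 × 1/16 = 10.5625
χ² = Σ (O − E)² / E
  red: (86 − 95.0625)² / 95.0625 = 0.8639
  sandy: (72 − 63.375)² / 63.375 = 1.1738
  white: (11 − 10.5625)² / 10.5625 = 0.0181
χ² = 0.8639 + 1.1738 + 0.0181 = 2.0558 ≈ 2.056
Degrees of freedom = 3 − 1 = 2; critical value at α = 0.05 is 5.991.
Since 2.056 < 5.991, we fail to reject the null hypothesis — the data are consistent with the 9:6:1 ratio.

2.056; consistent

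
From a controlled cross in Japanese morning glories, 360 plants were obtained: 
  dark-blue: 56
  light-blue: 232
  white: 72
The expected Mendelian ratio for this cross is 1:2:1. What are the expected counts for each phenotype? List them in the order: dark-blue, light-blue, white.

Total ratio parts = 4. Expected numbers out of 360:
  dark-blue: 360 × 1/4 = 90
  light-blue: 360 × 2/4 = 180
  white: 360 × 1/4 = 90

90, 180, 90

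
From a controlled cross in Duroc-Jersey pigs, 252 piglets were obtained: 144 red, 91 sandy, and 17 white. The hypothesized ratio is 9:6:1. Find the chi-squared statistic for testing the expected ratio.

Expected counts for N = 252 under a 9:6:1 ratio (total parts = 16):
  red: 252 × 9/16 = 141.75
  sandy: 252 × 6/16 = 94.5
  white: 252 × 1/16 = 15.75
χ² = Σ (O − E)² / E
  red: (144 − 141.75)² / 141.75 = 0.0357
  sandy: (91 − 94.5)² / 94.5 = 0.1296
  white: (17 − 15.75)² / 15.75 = 0.0992
χ² = 0.0357 + 0.1296 + 0.0992 = 0.2645 ≈ 0.265

0.265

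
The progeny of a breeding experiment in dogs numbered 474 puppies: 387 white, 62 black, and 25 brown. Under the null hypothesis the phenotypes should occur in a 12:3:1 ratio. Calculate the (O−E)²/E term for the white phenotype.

2.791

Under the 12:3:1 hypothesis (Σ ratio = 16, N = 474):
  white: 474 × 12/16 = 355.5
  black: 474 × 3/16 = 88.875
  brown: 474 × 1/16 = 29.625
Contribution of white: (387 − 355.5)² / 355.5 = 2.7911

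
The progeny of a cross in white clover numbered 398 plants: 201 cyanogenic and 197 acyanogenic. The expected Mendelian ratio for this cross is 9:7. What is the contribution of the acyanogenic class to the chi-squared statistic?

3.005

The 9:7 ratio has 16 parts, so with N = 398 the expected counts are:
  cyanogenic: 398 × 9/16 = 223.875
  acyanogenic: 398 × 7/16 = 174.125
Contribution of acyanogenic: (197 − 174.125)² / 174.125 = 3.0051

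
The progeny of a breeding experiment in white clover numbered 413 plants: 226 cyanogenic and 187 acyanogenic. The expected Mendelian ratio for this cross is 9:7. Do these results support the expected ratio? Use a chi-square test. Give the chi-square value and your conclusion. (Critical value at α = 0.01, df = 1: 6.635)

0.392; consistent

Expected counts for N = 413 under a 9:7 ratio (total parts = 16):
  cyanogenic: 413 × 9/16 = 232.3125
  acyanogenic: 413 × 7/16 = 180.6875
χ² = Σ (O − E)² / E
  cyanogenic: (226 − 232.3125)² / 232.3125 = 0.1715
  acyanogenic: (187 − 180.6875)² / 180.6875 = 0.2205
χ² = 0.1715 + 0.2205 = 0.392
Degrees of freedom = 2 − 1 = 1; critical value at α = 0.01 is 6.635.
Since 0.392 < 6.635, we fail to reject the null hypothesis — the data are consistent with the 9:7 ratio.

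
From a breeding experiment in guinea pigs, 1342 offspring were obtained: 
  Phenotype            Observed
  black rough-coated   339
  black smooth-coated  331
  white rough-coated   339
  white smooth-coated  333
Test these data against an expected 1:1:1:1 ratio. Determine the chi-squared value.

Expected counts for N = 1342 under a 1:1:1:1 ratio (total parts = 4):
  black rough-coated: 1342 × 1/4 = 335.5
  black smooth-coated: 1342 × 1/4 = 335.5
  white rough-coated: 1342 × 1/4 = 335.5
  white smooth-coated: 1342 × 1/4 = 335.5
χ² = Σ (O − E)² / E
  black rough-coated: (339 − 335.5)² / 335.5 = 0.0365
  black smooth-coated: (331 − 335.5)² / 335.5 = 0.0604
  white rough-coated: (339 − 335.5)² / 335.5 = 0.0365
  white smooth-coated: (333 − 335.5)² / 335.5 = 0.0186
χ² = 0.0365 + 0.0604 + 0.0365 + 0.0186 = 0.152

0.152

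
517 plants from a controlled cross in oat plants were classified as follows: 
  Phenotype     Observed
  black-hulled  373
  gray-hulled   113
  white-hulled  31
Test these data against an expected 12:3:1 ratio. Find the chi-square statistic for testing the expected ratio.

3.276

Total ratio parts = 16. Expected numbers out of 517:
  black-hulled: 517 × 12/16 = 387.75
  gray-hulled: 517 × 3/16 = 96.9375
  white-hulled: 517 × 1/16 = 32.3125
χ² = Σ (O − E)² / E
  black-hulled: (373 − 387.75)² / 387.75 = 0.5611
  gray-hulled: (113 − 96.9375)² / 96.9375 = 2.6615
  white-hulled: (31 − 32.3125)² / 32.3125 = 0.0533
χ² = 0.5611 + 2.6615 + 0.0533 = 3.2759 ≈ 3.276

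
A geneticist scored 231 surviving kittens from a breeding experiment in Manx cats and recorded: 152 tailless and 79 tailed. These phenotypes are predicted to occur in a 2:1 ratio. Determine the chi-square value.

0.078

The 2:1 ratio has 3 parts, so with N = 231 the expected counts are:
  tailless: 231 × 2/3 = 154
  tailed: 231 × 1/3 = 77
χ² = Σ (O − E)² / E
  tailless: (152 − 154)² / 154 = 0.0260
  tailed: (79 − 77)² / 77 = 0.0519
χ² = 0.0260 + 0.0519 = 0.0779 ≈ 0.078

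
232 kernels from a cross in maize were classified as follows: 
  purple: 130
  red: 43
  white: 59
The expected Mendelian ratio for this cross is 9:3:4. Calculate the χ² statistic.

0.025

Total ratio parts = 16. Expected numbers out of 232:
  purple: 232 × 9/16 = 130.5
  red: 232 × 3/16 = 43.5
  white: 232 × 4/16 = 58
χ² = Σ (O − E)² / E
  purple: (130 − 130.5)² / 130.5 = 0.0019
  red: (43 − 43.5)² / 43.5 = 0.0057
  white: (59 − 58)² / 58 = 0.0172
χ² = 0.0019 + 0.0057 + 0.0172 = 0.0248 ≈ 0.025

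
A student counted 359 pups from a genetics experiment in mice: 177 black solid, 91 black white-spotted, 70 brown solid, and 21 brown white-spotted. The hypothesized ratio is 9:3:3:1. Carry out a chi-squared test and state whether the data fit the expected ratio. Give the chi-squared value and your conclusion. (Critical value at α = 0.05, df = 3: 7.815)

Under the 9:3:3:1 hypothesis (Σ ratio = 16, N = 359):
  black solid: 359 × 9/16 = 201.9375
  black white-spotted: 359 × 3/16 = 67.3125
  brown solid: 359 × 3/16 = 67.3125
  brown white-spotted: 359 × 1/16 = 22.4375
χ² = Σ (O − E)² / E
  black solid: (177 − 201.9375)² / 201.9375 = 3.0796
  black white-spotted: (91 − 67.3125)² / 67.3125 = 8.3357
  brown solid: (70 − 67.3125)² / 67.3125 = 0.1073
  brown white-spotted: (21 − 22.4375)² / 22.4375 = 0.0921
χ² = 3.0796 + 8.3357 + 0.1073 + 0.0921 = 11.6147 ≈ 11.615
Degrees of freedom = 4 − 1 = 3; critical value at α = 0.05 is 7.815.
Since 11.615 > 7.815, we reject the null hypothesis — the data do not fit the 9:3:3:1 ratio.

11.615; not consistent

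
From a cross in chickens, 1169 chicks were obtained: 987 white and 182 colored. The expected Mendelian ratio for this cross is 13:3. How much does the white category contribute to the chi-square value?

1.456

Expected counts for N = 1169 under a 13:3 ratio (total parts = 16):
  white: 1169 × 13/16 = 949.8125
  colored: 1169 × 3/16 = 219.1875
Contribution of white: (987 − 949.8125)² / 949.8125 = 1.4560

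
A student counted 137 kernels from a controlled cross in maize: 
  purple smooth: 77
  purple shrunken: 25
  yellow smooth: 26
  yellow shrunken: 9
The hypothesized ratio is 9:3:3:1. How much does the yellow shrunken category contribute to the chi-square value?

Total ratio parts = 16. Expected numbers out of 137:
  purple smooth: 137 × 9/16 = 77.0625
  purple shrunken: 137 × 3/16 = 25.6875
  yellow smooth: 137 × 3/16 = 25.6875
  yellow shrunken: 137 × 1/16 = 8.5625
Contribution of yellow shrunken: (9 − 8.5625)² / 8.5625 = 0.0224

0.022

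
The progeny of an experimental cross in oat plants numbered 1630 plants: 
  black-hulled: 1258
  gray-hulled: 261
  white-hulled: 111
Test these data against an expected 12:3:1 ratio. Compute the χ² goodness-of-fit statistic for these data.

Expected counts for N = 1630 under a 12:3:1 ratio (total parts = 16):
  black-hulled: 1630 × 12/16 = 1222.5
  gray-hulled: 1630 × 3/16 = 305.625
  white-hulled: 1630 × 1/16 = 101.875
χ² = Σ (O − E)² / E
  black-hulled: (1258 − 1222.5)² / 1222.5 = 1.0309
  gray-hulled: (261 − 305.625)² / 305.625 = 6.5158
  white-hulled: (111 − 101.875)² / 101.875 = 0.8173
χ² = 1.0309 + 6.5158 + 0.8173 = 8.364

8.364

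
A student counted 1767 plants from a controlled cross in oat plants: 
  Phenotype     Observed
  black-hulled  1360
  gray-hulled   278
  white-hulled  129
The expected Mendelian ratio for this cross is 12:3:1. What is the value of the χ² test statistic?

The 12:3:1 ratio has 16 parts, so with N = 1767 the expected counts are:
  black-hulled: 1767 × 12/16 = 1325.25
  gray-hulled: 1767 × 3/16 = 331.3125
  white-hulled: 1767 × 1/16 = 110.4375
χ² = Σ (O − E)² / E
  black-hulled: (1360 − 1325.25)² / 1325.25 = 0.9112
  gray-hulled: (278 − 331.3125)² / 331.3125 = 8.5787
  white-hulled: (129 − 110.4375)² / 110.4375 = 3.1200
χ² = 0.9112 + 8.5787 + 3.1200 = 12.6099 ≈ 12.610

12.610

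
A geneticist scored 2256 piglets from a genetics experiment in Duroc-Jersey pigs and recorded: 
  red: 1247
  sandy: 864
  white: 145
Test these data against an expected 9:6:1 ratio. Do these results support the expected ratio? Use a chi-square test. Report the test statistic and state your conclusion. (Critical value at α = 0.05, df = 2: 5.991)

Under the 9:6:1 hypothesis (Σ ratio = 16, N = 2256):
  red: 2256 × 9/16 = 1269
  sandy: 2256 × 6/16 = 846
  white: 2256 × 1/16 = 141
χ² = Σ (O − E)² / E
  red: (1247 − 1269)² / 1269 = 0.3814
  sandy: (864 − 846)² / 846 = 0.3830
  white: (145 − 141)² / 141 = 0.1135
χ² = 0.3814 + 0.3830 + 0.1135 = 0.8779 ≈ 0.878
Degrees of freedom = 3 − 1 = 2; critical value at α = 0.05 is 5.991.
Since 0.878 < 5.991, we fail to reject the null hypothesis — the data are consistent with the 9:6:1 ratio.

0.878; consistent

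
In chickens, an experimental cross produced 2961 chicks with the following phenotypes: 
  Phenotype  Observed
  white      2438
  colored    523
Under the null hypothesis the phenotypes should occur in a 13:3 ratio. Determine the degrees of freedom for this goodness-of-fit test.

1

A goodness-of-fit test with 2 phenotype classes has df = 2 − 1 = 1.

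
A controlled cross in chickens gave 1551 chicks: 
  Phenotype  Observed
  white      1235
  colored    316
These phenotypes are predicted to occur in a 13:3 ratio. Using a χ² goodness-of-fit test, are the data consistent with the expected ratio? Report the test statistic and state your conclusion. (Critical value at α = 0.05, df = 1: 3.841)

2.685; consistent

Under the 13:3 hypothesis (Σ ratio = 16, N = 1551):
  white: 1551 × 13/16 = 1260.1875
  colored: 1551 × 3/16 = 290.8125
χ² = Σ (O − E)² / E
  white: (1235 − 1260.1875)² / 1260.1875 = 0.5034
  colored: (316 − 290.8125)² / 290.8125 = 2.1815
χ² = 0.5034 + 2.1815 = 2.6849 ≈ 2.685
Degrees of freedom = 2 − 1 = 1; critical value at α = 0.05 is 3.841.
Since 2.685 < 3.841, we fail to reject the null hypothesis — the data are consistent with the 13:3 ratio.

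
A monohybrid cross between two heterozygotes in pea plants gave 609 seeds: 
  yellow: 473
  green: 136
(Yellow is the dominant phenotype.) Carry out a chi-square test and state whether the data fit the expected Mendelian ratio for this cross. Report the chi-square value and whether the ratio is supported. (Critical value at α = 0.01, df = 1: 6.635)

2.313; consistent

For a monohybrid cross between heterozygotes with complete dominance, the expected phenotypic ratio is 3:1.
The 3:1 ratio has 4 parts, so with N = 609 the expected counts are:
  yellow: 609 × 3/4 = 456.75
  green: 609 × 1/4 = 152.25
χ² = Σ (O − E)² / E
  yellow: (473 − 456.75)² / 456.75 = 0.5781
  green: (136 − 152.25)² / 152.25 = 1.7344
χ² = 0.5781 + 1.7344 = 2.3125 ≈ 2.313
Degrees of freedom = 2 − 1 = 1; critical value at α = 0.01 is 6.635.
Since 2.313 < 6.635, we fail to reject the null hypothesis — the data are consistent with the 3:1 ratio.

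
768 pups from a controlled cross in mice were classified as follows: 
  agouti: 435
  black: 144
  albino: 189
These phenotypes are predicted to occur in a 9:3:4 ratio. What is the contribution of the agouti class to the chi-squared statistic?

0.021

Expected counts for N = 768 under a 9:3:4 ratio (total parts = 16):
  agouti: 768 × 9/16 = 432
  black: 768 × 3/16 = 144
  albino: 768 × 4/16 = 192
Contribution of agouti: (435 − 432)² / 432 = 0.0208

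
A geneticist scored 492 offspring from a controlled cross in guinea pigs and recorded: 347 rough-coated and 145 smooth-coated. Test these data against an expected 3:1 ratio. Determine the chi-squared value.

Under the 3:1 hypothesis (Σ ratio = 4, N = 492):
  rough-coated: 492 × 3/4 = 369
  smooth-coated: 492 × 1/4 = 123
χ² = Σ (O − E)² / E
  rough-coated: (347 − 369)² / 369 = 1.3117
  smooth-coated: (145 − 123)² / 123 = 3.9350
χ² = 1.3117 + 3.9350 = 5.2467 ≈ 5.247

5.247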